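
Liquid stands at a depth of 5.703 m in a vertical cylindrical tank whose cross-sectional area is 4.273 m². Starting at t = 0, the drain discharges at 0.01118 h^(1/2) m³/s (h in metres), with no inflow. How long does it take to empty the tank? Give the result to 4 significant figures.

1825 s

Mass balance (ρ constant): A dh/dt = −0.01118 √h.
∫ h^(−1/2) dh = −(0.01118/A) ∫ dt, giving 2√h = 2√h₀ − (0.01118/A) t.
Tank is empty when √h = 0: t_empty = 2A√h₀/0.01118.
t_empty = 2·4.273·√5.703/0.01118 = 8.54600·2.38810/0.01118 = 1825.46 s.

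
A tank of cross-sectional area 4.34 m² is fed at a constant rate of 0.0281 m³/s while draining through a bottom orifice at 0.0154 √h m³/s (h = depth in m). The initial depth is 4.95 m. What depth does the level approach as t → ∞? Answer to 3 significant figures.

3.33 m

A dh/dt = Q_in − 0.0154 √h. Steady state requires inflow = outflow:
Q_in = 0.0154 √h_ss ⇒ √h_ss = 0.0281/0.0154 = 1.8247.
h_ss = 1.8247² = 3.3294 m. (Since h₀ = 4.95 m > h_ss, the level will fall toward this value.)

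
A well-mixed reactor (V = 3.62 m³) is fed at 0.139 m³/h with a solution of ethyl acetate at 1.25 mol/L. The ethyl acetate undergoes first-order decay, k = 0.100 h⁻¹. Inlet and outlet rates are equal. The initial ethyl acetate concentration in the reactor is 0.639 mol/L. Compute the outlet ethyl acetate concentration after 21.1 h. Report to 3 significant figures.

Accumulation = in − out − consumed: V dC/dt = Q C_in − Q C − k V C.
dC/dt = (Q/V) C_in − (Q/V + k) C; effective rate a = Q/V + k = 0.038398 + 0.100 = 0.13840 h⁻¹.
C_ss = Q C_in/(Q + kV) = 0.34681 mol/L; C(t) = C_ss + (C₀ − C_ss) e^(−a t).
C(21.1) = 0.34681 + (0.29219)·e^(−0.13840·21.1) = 0.34681 + (0.29219)·0.053923 = 0.36256 mol/L.

0.363 mol/L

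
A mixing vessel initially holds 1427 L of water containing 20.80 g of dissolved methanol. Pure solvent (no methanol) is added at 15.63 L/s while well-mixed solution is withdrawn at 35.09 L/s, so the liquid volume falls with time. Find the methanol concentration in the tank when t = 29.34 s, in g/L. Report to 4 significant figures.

Total volume: dV/dt = Q_in − Q_out = -19.4600 L/s, so V(t) = 1427 − 19.4600 t and V(29.34) = 856.044 L.
Solute balance: dm/dt = 0 − Q_out C = −Q_out m/V(t).
Separate: dm/m = −Q_out dt/V(t) ⇒ ln(m/m₀) = −(Q_out/(Q_in−Q_out)) ln(V/V₀).
m = m₀ (V₀/V)^(Q_out/(Q_in−Q_out)) = 20.80 × (1427/856.044)^(-1.80319) = 8.27724 g.
C = m/V = 8.27724/856.044 = 0.00966918 g/L.

0.009669 g/L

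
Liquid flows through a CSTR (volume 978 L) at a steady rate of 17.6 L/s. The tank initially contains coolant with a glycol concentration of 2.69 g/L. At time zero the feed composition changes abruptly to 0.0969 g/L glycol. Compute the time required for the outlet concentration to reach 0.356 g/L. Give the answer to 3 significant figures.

128 s

Accumulation = in − out for the solute gives V dC/dt = Q(C_in − C), so τ = V/Q = 55.568 s.
C(t) = C_in + (C₀ − C_in) e^(−t/τ). Set C = 0.356 and solve for t:
e^(−t/τ) = (C − C_in)/(C₀ − C_in) = (0.356 − 0.0969)/(2.69 − 0.0969) = 0.099919
t = −τ ln(…) = 55.568 × 2.3034 = 128.00 s.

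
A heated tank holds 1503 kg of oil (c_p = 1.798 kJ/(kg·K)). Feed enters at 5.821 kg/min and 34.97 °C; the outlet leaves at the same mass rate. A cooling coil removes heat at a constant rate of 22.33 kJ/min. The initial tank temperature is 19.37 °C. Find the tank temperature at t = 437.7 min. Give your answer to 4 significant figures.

M c_p dT/dt = ṁ c_p (T_in − T) − Q̇.
Rearrange: dT/dt = (T_ss − T)/τ with τ = M/ṁ = 258.203 min and T_ss = T_in − Q̇/(ṁ c_p) = 32.8365 °C.
Solution: T(t) = T_ss + (T₀ − T_ss) e^(−t/τ).
T(437.7) = 32.8365 + (-13.4665)·e^(−437.7/258.203) = 32.8365 + (-13.4665)·0.183567 = 30.3645 °C.

30.36 °C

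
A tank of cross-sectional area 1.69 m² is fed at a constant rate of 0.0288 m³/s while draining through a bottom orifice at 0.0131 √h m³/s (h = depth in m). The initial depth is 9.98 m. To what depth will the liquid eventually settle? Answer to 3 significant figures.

Accumulation of liquid (constant cross-section A): A dh/dt = Q_in − 0.0131 √h. At steady state dh/dt = 0:
Q_in = 0.0131 √h_ss ⇒ √h_ss = 0.0288/0.0131 = 2.1985.
h_ss = 2.1985² = 4.8333 m. (Since h₀ = 9.98 m > h_ss, the level will fall toward this value.)

4.83 m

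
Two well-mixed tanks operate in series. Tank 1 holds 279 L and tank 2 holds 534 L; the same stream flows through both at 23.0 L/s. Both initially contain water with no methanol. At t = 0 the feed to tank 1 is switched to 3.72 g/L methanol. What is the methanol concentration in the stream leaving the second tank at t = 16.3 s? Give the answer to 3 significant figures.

Time constants: τᵢ = Vᵢ/Q for each well-mixed tank.
τ₁ = 279/23.0 = 12.130 s; τ₂ = 534/23.0 = 23.217 s.
Solving the cascade with C₁(0)=C₂(0)=0 gives C₂(t) = C_in[1 − (τ₁ e^(−t/τ₁) − τ₂ e^(−t/τ₂))/(τ₁ − τ₂)].
At t = 16.3: e^(−t/τ₁) = 0.26087, e^(−t/τ₂) = 0.49556.
C₂ = 3.72·[1 − (12.130·0.26087 − 23.217·0.49556)/(-11.087)] = 3.72·0.24766 = 0.92128 g/L.

0.921 g/L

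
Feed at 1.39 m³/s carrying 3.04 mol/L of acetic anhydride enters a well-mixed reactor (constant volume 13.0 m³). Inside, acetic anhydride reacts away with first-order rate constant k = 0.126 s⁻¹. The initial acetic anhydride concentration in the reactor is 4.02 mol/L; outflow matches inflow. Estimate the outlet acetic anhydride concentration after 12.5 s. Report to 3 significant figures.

V dC/dt = Q(C_in − C) − k V C.
dC/dt = (Q/V) C_in − (Q/V + k) C; effective rate a = Q/V + k = 0.10692 + 0.126 = 0.23292 s⁻¹.
C_ss = Q C_in/(Q + kV) = 1.3955 mol/L; C(t) = C_ss + (C₀ − C_ss) e^(−a t).
C(12.5) = 1.3955 + (2.6245)·e^(−0.23292·12.5) = 1.3955 + (2.6245)·0.054392 = 1.5383 mol/L.

1.54 mol/L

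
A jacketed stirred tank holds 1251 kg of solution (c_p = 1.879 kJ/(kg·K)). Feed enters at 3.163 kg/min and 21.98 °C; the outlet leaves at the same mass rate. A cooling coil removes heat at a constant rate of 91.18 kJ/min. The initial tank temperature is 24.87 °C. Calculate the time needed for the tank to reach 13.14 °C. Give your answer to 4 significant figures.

Energy balance: M c_p dT/dt = ṁ c_p (T_in − T) − 91.18.
τ = M/ṁ = 395.511 min; T_ss = T_in − Q̇/(ṁ c_p) = 6.63830 °C.
T(t) = T_ss + (T₀ − T_ss) e^(−t/τ). Set T = 13.14:
e^(−t/τ) = (13.14 − 6.63830)/(24.87 − 6.63830) = 0.356615
t = −395.511 · ln(0.356615) = 407.810 min.

407.8 min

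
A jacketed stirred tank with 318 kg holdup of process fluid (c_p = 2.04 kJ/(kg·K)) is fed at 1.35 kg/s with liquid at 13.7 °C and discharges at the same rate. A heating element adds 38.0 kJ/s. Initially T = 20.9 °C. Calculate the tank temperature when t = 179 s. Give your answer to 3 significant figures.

Energy balance: M c_p dT/dt = ṁ c_p (T_in − T) + 38.0.
Rearrange: dT/dt = (T_ss − T)/τ with τ = M/ṁ = 235.56 s and T_ss = T_in + Q̇/(ṁ c_p) = 27.498 °C.
Integrating: T(t) = T_ss + (T₀ − T_ss) e^(−t/τ).
T(179) = 27.498 + (-6.5981)·e^(−179/235.56) = 27.498 + (-6.5981)·0.46771 = 24.412 °C.

24.4 °C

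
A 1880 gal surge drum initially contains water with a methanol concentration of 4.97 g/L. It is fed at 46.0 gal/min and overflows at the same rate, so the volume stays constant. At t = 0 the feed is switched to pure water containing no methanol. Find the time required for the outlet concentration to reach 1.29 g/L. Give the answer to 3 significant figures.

Species balance on the tank: V dC/dt = Q(C_in − C), so τ = V/Q = 40.870 min.
C(t) = C_in + (C₀ − C_in) e^(−t/τ). Set C = 1.29 and solve for t:
e^(−t/τ) = (C − C_in)/(C₀ − C_in) = (1.29 − 0)/(4.97 − 0) = 0.25956
t = −τ ln(…) = 40.870 × 1.3488 = 55.124 min.

55.1 min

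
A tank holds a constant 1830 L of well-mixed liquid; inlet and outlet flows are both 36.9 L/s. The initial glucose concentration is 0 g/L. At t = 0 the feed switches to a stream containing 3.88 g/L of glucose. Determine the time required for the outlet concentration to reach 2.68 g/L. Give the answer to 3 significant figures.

58.2 s

Species balance: V dC/dt = Q(C_in − C) ⇒ τ = V/Q = 49.593 s.
C(t) = C_in + (C₀ − C_in) e^(−t/τ). Set C = 2.68 and solve for t:
e^(−t/τ) = (C − C_in)/(C₀ − C_in) = (2.68 − 3.88)/(0 − 3.88) = 0.30928
t = −τ ln(…) = 49.593 × 1.1735 = 58.199 s.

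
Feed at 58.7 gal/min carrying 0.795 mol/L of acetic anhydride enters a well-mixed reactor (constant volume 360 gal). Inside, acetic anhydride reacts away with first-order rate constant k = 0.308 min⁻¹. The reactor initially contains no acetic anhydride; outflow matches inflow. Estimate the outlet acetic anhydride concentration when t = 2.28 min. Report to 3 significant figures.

0.181 mol/L

Species balance: V dC/dt = Q C_in − Q C − k V C.
This is linear with rate a = Q/V + k = 0.47106 min⁻¹.
C_ss = Q C_in/(Q + kV) = 0.27519 mol/L; C(t) = C_ss + (C₀ − C_ss) e^(−a t).
C(2.28) = 0.27519 + (-0.27519)·e^(−0.47106·2.28) = 0.27519 + (-0.27519)·0.34164 = 0.18117 mol/L.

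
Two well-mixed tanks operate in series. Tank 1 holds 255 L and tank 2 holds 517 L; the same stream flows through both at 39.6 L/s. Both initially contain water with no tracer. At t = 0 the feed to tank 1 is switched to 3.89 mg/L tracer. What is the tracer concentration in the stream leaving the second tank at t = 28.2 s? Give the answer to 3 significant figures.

Each tank obeys Vᵢ dCᵢ/dt = Q(Cᵢ₋₁ − Cᵢ), so τᵢ = Vᵢ/Q.
τ₁ = 255/39.6 = 6.4394 s; τ₂ = 517/39.6 = 13.056 s.
Tank 1: C₁ = C_in(1 − e^(−t/τ₁)). Tank 2 (τ₁ ≠ τ₂): C₂ = C_in[1 − (τ₁ e^(−t/τ₁) − τ₂ e^(−t/τ₂))/(τ₁ − τ₂)].
At t = 28.2: e^(−t/τ₁) = 0.012534, e^(−t/τ₂) = 0.11533.
C₂ = 3.89·[1 − (6.4394·0.012534 − 13.056·0.11533)/(-6.6162)] = 3.89·0.78463 = 3.0522 mg/L.

3.05 mg/L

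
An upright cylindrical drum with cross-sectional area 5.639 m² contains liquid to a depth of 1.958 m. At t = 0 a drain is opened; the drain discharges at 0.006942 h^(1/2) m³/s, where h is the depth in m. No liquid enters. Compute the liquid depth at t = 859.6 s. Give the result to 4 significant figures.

A dh/dt = −Q_out = −0.006942 √h.
∫ h^(−1/2) dh = −(0.006942/A) ∫ dt, giving 2√h = 2√h₀ − (0.006942/A) t.
√h = √1.958 − 0.006942·859.6/(2·5.639) = 1.39929 − 0.529114 = 0.870172.
h = 0.870172² = 0.757199 m.

0.7572 m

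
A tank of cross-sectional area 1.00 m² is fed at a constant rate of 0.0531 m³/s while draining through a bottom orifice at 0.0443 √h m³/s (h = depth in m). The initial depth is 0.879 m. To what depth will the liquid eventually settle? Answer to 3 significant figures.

Level balance: A dh/dt = 0.0531 − 0.0443 √h. Setting dh/dt = 0:
Q_in = 0.0443 √h_ss ⇒ √h_ss = 0.0531/0.0443 = 1.1986.
h_ss = 1.1986² = 1.4368 m. (Since h₀ = 0.879 m < h_ss, the level will rise toward this value.)

1.44 m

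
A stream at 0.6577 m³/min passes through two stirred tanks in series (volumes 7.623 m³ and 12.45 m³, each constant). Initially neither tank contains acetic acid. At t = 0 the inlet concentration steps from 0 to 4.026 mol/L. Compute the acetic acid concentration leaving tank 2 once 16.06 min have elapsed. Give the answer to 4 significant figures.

1.171 mol/L

Time constants: τᵢ = Vᵢ/Q for each well-mixed tank.
τ₁ = 7.623/0.6577 = 11.5904 min; τ₂ = 12.45/0.6577 = 18.9296 min.
Tank 1: C₁ = C_in(1 − e^(−t/τ₁)). Tank 2 (τ₁ ≠ τ₂): C₂ = C_in[1 − (τ₁ e^(−t/τ₁) − τ₂ e^(−t/τ₂))/(τ₁ − τ₂)].
At t = 16.06: e^(−t/τ₁) = 0.250166, e^(−t/τ₂) = 0.428097.
C₂ = 4.026·[1 − (11.5904·0.250166 − 18.9296·0.428097)/(-7.33921)] = 4.026·0.290908 = 1.17120 mol/L.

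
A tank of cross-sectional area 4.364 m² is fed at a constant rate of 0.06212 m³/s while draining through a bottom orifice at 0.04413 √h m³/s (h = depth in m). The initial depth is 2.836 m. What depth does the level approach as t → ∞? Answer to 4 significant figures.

Level balance: A dh/dt = 0.06212 − 0.04413 √h. Setting dh/dt = 0:
Q_in = 0.04413 √h_ss ⇒ √h_ss = 0.06212/0.04413 = 1.40766.
h_ss = 1.40766² = 1.98150 m. (Since h₀ = 2.836 m > h_ss, the level will fall toward this value.)

1.982 m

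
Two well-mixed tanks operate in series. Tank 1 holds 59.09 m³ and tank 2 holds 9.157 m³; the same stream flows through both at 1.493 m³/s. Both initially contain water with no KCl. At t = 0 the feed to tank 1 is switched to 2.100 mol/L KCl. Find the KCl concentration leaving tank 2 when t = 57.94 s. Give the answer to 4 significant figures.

1.525 mol/L

Time constants: τᵢ = Vᵢ/Q for each well-mixed tank.
τ₁ = 59.09/1.493 = 39.5780 s; τ₂ = 9.157/1.493 = 6.13329 s.
Solving the cascade with C₁(0)=C₂(0)=0 gives C₂(t) = C_in[1 − (τ₁ e^(−t/τ₁) − τ₂ e^(−t/τ₂))/(τ₁ − τ₂)].
At t = 57.94: e^(−t/τ₁) = 0.231322, e^(−t/τ₂) = 7.89412e-05.
C₂ = 2.100·[1 − (39.5780·0.231322 − 6.13329·7.89412e-05)/(33.4447)] = 2.100·0.726271 = 1.52517 mol/L.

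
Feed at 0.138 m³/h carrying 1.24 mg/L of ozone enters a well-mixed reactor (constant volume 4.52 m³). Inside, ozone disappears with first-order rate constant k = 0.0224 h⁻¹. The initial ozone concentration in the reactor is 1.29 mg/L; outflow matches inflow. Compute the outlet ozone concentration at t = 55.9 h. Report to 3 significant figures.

0.745 mg/L

Accumulation = in − out − consumed: V dC/dt = Q C_in − Q C − k V C.
This is linear with rate a = Q/V + k = 0.052931 h⁻¹.
C_ss = Q C_in/(Q + kV) = 0.71524 mg/L; C(t) = C_ss + (C₀ − C_ss) e^(−a t).
C(55.9) = 0.71524 + (0.57476)·e^(−0.052931·55.9) = 0.71524 + (0.57476)·0.051879 = 0.74506 mg/L.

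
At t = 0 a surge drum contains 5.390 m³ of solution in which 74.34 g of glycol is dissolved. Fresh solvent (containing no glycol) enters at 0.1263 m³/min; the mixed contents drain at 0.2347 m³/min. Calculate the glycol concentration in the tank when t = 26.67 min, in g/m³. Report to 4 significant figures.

Let m(t) be the amount of glycol. Volume: V(t) = V₀ + (Q_in − Q_out) t = 5.390 − 0.108400 t; V(26.67) = 2.49897 m³.
No glycol enters, so dm/dt = −Q_out · (m/V).
Separate: dm/m = −Q_out dt/V(t) ⇒ ln(m/m₀) = −(Q_out/(Q_in−Q_out)) ln(V/V₀).
m = m₀ (V₀/V)^(Q_out/(Q_in−Q_out)) = 74.34 × (5.390/2.49897)^(-2.16513) = 14.0748 g.
C = m/V = 14.0748/2.49897 = 5.63225 g/m³.

5.632 g/m³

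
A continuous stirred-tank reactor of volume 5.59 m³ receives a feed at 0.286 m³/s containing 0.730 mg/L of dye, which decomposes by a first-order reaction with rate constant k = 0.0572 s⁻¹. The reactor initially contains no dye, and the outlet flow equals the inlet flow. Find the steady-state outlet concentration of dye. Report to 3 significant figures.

0.345 mg/L

Species balance: V dC/dt = Q C_in − Q C − k V C.
Steady state (dC/dt = 0): C_ss = Q C_in/(Q + kV) = C_in/(1 + kV/Q).
C_ss = 0.286·0.730/(0.286 + 0.0572·5.59) = 0.20878/0.60575 = 0.34466 mg/L.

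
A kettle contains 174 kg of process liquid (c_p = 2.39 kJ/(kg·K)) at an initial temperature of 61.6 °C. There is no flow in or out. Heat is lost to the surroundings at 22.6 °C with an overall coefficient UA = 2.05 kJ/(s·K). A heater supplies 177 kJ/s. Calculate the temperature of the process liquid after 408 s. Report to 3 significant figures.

103 °C

Lumped-capacitance energy balance: M c_p dT/dt = UA(T_amb − T) + Q̇.
dT/dt = (T_ss − T)/τ with T_ss = T_amb + Q̇/UA = 22.6 + 177/2.05 = 108.94 °C, τ = M c_p/UA = 174·2.39/2.05 = 202.86 s.
T approaches T_ss exponentially: T(t) = T_ss + (T₀ − T_ss) e^(−t/τ).
T(408) = 108.94 + (-47.341)·0.13382 = 102.61 °C.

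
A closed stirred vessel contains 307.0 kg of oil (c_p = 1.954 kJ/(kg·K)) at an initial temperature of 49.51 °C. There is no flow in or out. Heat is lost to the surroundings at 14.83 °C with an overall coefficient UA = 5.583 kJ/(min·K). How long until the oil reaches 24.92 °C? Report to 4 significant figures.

Unsteady energy balance on the tank contents: M c_p dT/dt = −UA(T − T_amb).
τ = M c_p/UA = 107.447 min; T_ss = T_amb = 14.8300 °C.
T(t) = T_ss + (T₀ − T_ss)e^(−t/τ); set T = 24.92:
t = −τ ln[(T − T_ss)/(T₀ − T_ss)] = −107.447 · ln(0.290946) = 132.656 min.

132.7 min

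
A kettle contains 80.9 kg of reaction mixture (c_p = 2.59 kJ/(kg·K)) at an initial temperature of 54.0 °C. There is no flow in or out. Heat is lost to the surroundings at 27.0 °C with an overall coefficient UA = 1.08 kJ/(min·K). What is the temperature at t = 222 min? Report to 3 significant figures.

Lumped-capacitance energy balance: M c_p dT/dt = UA(T_amb − T).
dT/dt = (T_ss − T)/τ with T_ss = T_amb = 27.000 °C, τ = M c_p/UA = 80.9·2.59/1.08 = 194.01 min.
This is linear first-order; T(t) = T_ss + (T₀ − T_ss) e^(−t/τ).
T(222) = 27.000 + (27.000)·0.31846 = 35.598 °C.

35.6 °C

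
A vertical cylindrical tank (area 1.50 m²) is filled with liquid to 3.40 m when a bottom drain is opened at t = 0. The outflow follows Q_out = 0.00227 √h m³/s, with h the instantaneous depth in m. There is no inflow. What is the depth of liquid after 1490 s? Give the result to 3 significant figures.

Unsteady balance on liquid volume: A dh/dt = −0.00227 √h.
Separate and integrate: 2(√h − √h₀) = −(0.00227/A) t.
√h = √3.40 − 0.00227·1490/(2·1.50) = 1.8439 − 1.1274 = 0.71648.
h = 0.71648² = 0.51334 m.

0.513 m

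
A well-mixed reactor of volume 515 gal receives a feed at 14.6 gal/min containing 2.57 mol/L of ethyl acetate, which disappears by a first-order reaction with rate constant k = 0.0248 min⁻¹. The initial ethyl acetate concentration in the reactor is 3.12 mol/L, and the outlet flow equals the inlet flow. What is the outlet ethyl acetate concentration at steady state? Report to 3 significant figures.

V dC/dt = Q(C_in − C) − k V C.
Steady state (dC/dt = 0): C_ss = Q C_in/(Q + kV) = C_in/(1 + kV/Q).
C_ss = 14.6·2.57/(14.6 + 0.0248·515) = 37.522/27.372 = 1.3708 mol/L.

1.37 mol/L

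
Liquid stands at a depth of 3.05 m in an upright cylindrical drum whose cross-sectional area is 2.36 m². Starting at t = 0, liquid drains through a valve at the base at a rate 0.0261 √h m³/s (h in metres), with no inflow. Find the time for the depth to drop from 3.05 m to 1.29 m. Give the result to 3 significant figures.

110 s

With no inflow, A dh/dt = −0.0261 √h.
This is separable: 2 d(√h)/dt = −0.0261/A, so √h = √h₀ − (0.0261/(2A)) t.
t = 2A(√h₀ − √h)/0.0261 = 2·2.36·(√3.05 − √1.29)/0.0261
  = 4.7200 × (1.7464 − 1.1358) / 0.0261 = 110.43 s.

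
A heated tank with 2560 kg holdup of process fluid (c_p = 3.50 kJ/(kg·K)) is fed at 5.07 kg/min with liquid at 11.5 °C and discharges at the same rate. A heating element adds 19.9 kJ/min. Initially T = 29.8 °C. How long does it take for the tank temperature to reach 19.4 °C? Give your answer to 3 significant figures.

470 min

M c_p dT/dt = ṁ c_p (T_in − T) + Q̇.
τ = M/ṁ = 504.93 min; T_ss = T_in + Q̇/(ṁ c_p) = 12.621 °C.
T(t) = T_ss + (T₀ − T_ss) e^(−t/τ). Set T = 19.4:
e^(−t/τ) = (19.4 − 12.621)/(29.8 − 12.621) = 0.39459
t = −504.93 · ln(0.39459) = 469.53 min.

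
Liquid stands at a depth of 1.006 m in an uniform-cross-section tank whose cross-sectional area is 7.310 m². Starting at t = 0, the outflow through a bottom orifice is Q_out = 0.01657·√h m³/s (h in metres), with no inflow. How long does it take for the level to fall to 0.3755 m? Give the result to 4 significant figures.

344.3 s

A dh/dt = −Q_out = −0.01657 √h.
Separate and integrate: 2(√h − √h₀) = −(0.01657/A) t.
t = 2A(√h₀ − √h)/0.01657 = 2·7.310·(√1.006 − √0.3755)/0.01657
  = 14.6200 × (1.00300 − 0.612781) / 0.01657 = 344.293 s.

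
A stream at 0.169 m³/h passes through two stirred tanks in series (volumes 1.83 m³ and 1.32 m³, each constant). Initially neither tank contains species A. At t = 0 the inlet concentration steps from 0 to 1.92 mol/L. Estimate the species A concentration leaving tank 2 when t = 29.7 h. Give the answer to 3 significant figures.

1.59 mol/L

Species balance on tank i: dCᵢ/dt = (Cᵢ₋₁ − Cᵢ)/τᵢ with τᵢ = Vᵢ/Q.
τ₁ = 1.83/0.169 = 10.828 h; τ₂ = 1.32/0.169 = 7.8107 h.
Solving the cascade with C₁(0)=C₂(0)=0 gives C₂(t) = C_in[1 − (τ₁ e^(−t/τ₁) − τ₂ e^(−t/τ₂))/(τ₁ − τ₂)].
At t = 29.7: e^(−t/τ₁) = 0.064391, e^(−t/τ₂) = 0.022315.
C₂ = 1.92·[1 − (10.828·0.064391 − 7.8107·0.022315)/(3.0178)] = 1.92·0.82671 = 1.5873 mol/L.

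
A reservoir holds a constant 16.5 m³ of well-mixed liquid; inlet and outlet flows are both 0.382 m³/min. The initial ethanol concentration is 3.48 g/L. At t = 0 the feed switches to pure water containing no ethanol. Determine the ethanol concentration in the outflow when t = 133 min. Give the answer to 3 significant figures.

0.160 g/L

Unsteady species balance (constant V, well mixed): V dC/dt = Q(C_in − C).
Time constant τ = V/Q = 16.5/0.382 = 43.194 min.
C approaches C_in exponentially: C(t) = C_in + (C₀ − C_in) e^(−t/τ).
C(133) = 0 + (3.48 − 0)·e^(−133/43.194) = 0 + (3.4800)·0.045998 = 0.16007 g/L.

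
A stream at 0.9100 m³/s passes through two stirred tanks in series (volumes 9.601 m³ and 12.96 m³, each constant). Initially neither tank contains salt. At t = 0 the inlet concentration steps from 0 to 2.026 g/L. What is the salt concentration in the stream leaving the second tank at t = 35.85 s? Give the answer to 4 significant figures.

1.589 g/L

Species balance on tank i: dCᵢ/dt = (Cᵢ₋₁ − Cᵢ)/τᵢ with τᵢ = Vᵢ/Q.
τ₁ = 9.601/0.9100 = 10.5505 s; τ₂ = 12.96/0.9100 = 14.2418 s.
Tank 1: C₁ = C_in(1 − e^(−t/τ₁)). Tank 2 (τ₁ ≠ τ₂): C₂ = C_in[1 − (τ₁ e^(−t/τ₁) − τ₂ e^(−t/τ₂))/(τ₁ − τ₂)].
At t = 35.85: e^(−t/τ₁) = 0.0334425, e^(−t/τ₂) = 0.0806815.
C₂ = 2.026·[1 − (10.5505·0.0334425 − 14.2418·0.0806815)/(-3.69121)] = 2.026·0.784296 = 1.58898 g/L.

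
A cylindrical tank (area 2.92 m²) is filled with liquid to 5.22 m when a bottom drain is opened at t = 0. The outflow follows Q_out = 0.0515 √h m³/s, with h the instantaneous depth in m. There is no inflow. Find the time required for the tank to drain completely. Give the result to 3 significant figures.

Unsteady balance on liquid volume: A dh/dt = −0.0515 √h.
This is separable: 2 d(√h)/dt = −0.0515/A, so √h = √h₀ − (0.0515/(2A)) t.
Tank is empty when √h = 0: t_empty = 2A√h₀/0.0515.
t_empty = 2·2.92·√5.22/0.0515 = 5.8400·2.2847/0.0515 = 259.08 s.

259 s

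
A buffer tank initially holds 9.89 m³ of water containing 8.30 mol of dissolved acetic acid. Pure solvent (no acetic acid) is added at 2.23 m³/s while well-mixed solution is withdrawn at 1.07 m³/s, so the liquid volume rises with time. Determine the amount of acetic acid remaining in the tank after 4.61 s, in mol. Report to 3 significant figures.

Total volume: dV/dt = Q_in − Q_out = 1.1600 m³/s, so V(t) = 9.89 + 1.1600 t and V(4.61) = 15.238 m³.
No acetic acid enters, so dm/dt = −Q_out · (m/V).
dm/m = −Q_out dt/(V₀ + 1.1600 t); integrating gives ln(m/m₀) = −(Q_out/(Q_in−Q_out)) ln(V/V₀).
m = m₀ (V₀/V)^(Q_out/(Q_in−Q_out)) = 8.30 × (9.89/15.238)^(0.92241) = 5.5709 mol.

5.57 mol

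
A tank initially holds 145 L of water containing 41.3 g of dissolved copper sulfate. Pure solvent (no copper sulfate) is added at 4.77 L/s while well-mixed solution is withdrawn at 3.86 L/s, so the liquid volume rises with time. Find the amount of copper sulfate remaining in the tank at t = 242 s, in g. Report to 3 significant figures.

Let m(t) be the amount of copper sulfate. Volume: V(t) = V₀ + (Q_in − Q_out) t = 145 + 0.91000 t; V(242) = 365.22 L.
Solute balance: dm/dt = 0 − Q_out C = −Q_out m/V(t).
Separate: dm/m = −Q_out dt/V(t) ⇒ ln(m/m₀) = −(Q_out/(Q_in−Q_out)) ln(V/V₀).
m = m₀ (V₀/V)^(Q_out/(Q_in−Q_out)) = 41.3 × (145/365.22)^(4.2418) = 0.82076 g.

0.821 g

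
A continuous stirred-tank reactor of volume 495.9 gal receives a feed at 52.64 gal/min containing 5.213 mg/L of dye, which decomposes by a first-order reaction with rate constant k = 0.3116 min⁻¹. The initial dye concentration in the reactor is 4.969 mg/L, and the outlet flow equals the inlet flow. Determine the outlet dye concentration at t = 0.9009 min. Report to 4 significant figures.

V dC/dt = Q(C_in − C) − k V C.
This is linear with rate a = Q/V + k = 0.417750 min⁻¹.
C_ss = Q C_in/(Q + kV) = 1.32462 mg/L; C(t) = C_ss + (C₀ − C_ss) e^(−a t).
C(0.9009) = 1.32462 + (3.64438)·e^(−0.417750·0.9009) = 1.32462 + (3.64438)·0.686361 = 3.82598 mg/L.

3.826 mg/L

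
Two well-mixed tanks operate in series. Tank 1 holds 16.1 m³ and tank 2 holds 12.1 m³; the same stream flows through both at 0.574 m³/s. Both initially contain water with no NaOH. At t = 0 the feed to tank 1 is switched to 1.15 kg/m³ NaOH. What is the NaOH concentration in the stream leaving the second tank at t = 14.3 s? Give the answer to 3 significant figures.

0.135 kg/m³

Species balance on tank i: dCᵢ/dt = (Cᵢ₋₁ − Cᵢ)/τᵢ with τᵢ = Vᵢ/Q.
τ₁ = 16.1/0.574 = 28.049 s; τ₂ = 12.1/0.574 = 21.080 s.
Solving the cascade with C₁(0)=C₂(0)=0 gives C₂(t) = C_in[1 − (τ₁ e^(−t/τ₁) − τ₂ e^(−t/τ₂))/(τ₁ − τ₂)].
At t = 14.3: e^(−t/τ₁) = 0.60060, e^(−t/τ₂) = 0.50745.
C₂ = 1.15·[1 − (28.049·0.60060 − 21.080·0.50745)/(6.9686)] = 1.15·0.11761 = 0.13525 kg/m³.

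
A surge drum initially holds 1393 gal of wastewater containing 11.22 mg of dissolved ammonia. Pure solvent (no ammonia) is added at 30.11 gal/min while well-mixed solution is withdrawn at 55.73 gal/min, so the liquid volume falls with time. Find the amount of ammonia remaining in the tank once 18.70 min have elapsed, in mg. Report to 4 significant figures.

Let m(t) be the amount of ammonia. Volume: V(t) = V₀ + (Q_in − Q_out) t = 1393 − 25.6200 t; V(18.70) = 913.906 gal.
Species balance (pure solvent in): dm/dt = −Q_out · m/V(t).
Separate: dm/m = −Q_out dt/V(t) ⇒ ln(m/m₀) = −(Q_out/(Q_in−Q_out)) ln(V/V₀).
m = m₀ (V₀/V)^(Q_out/(Q_in−Q_out)) = 11.22 × (1393/913.906)^(-2.17525) = 4.48553 mg.

4.486 mg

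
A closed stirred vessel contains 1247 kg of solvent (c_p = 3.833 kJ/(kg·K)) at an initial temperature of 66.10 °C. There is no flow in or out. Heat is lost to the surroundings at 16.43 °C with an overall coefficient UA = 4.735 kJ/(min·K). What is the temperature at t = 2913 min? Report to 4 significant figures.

19.20 °C

M c_p dT/dt = −UA(T − T_amb).
dT/dt = (T_ss − T)/τ with T_ss = T_amb = 16.4300 °C, τ = M c_p/UA = 1247·3.833/4.735 = 1009.45 min.
Solution: T(t) = T_ss + (T₀ − T_ss) e^(−t/τ).
T(2913) = 16.4300 + (49.6700)·0.0558142 = 19.2023 °C.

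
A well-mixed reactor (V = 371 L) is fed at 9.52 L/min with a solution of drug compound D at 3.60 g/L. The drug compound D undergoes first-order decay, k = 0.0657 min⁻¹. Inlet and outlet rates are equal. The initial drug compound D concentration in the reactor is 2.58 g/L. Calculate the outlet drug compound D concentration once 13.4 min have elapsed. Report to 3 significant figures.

Species balance: V dC/dt = Q C_in − Q C − k V C.
This is linear with rate a = Q/V + k = 0.091360 min⁻¹.
C_ss = Q C_in/(Q + kV) = 1.0111 g/L; C(t) = C_ss + (C₀ − C_ss) e^(−a t).
C(13.4) = 1.0111 + (1.5689)·e^(−0.091360·13.4) = 1.0111 + (1.5689)·0.29398 = 1.4724 g/L.

1.47 g/L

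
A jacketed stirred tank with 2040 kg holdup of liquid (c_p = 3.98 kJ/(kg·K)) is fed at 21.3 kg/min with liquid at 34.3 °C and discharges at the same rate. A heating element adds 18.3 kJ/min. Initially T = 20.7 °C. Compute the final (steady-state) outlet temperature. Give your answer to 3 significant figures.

M c_p dT/dt = ṁ c_p (T_in − T) + Q̇.
At steady state dT/dt = 0 ⇒ T_ss = T_in + Q̇/(ṁ c_p) = 34.3 + 18.3/(21.3·3.98) = 34.516 °C.

34.5 °C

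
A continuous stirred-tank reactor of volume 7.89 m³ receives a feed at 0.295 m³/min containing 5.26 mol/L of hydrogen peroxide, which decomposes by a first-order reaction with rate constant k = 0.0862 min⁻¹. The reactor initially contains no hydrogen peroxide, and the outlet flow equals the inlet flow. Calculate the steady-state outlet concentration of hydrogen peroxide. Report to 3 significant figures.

Species balance: V dC/dt = Q C_in − Q C − k V C.
Steady state (dC/dt = 0): C_ss = Q C_in/(Q + kV) = C_in/(1 + kV/Q).
C_ss = 0.295·5.26/(0.295 + 0.0862·7.89) = 1.5517/0.97512 = 1.5913 mol/L.

1.59 mol/L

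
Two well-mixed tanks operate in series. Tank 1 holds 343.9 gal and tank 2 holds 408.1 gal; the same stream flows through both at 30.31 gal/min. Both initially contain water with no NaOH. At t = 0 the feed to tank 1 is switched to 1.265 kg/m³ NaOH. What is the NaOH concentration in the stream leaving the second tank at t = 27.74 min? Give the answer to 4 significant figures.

Species balance on tank i: dCᵢ/dt = (Cᵢ₋₁ − Cᵢ)/τᵢ with τᵢ = Vᵢ/Q.
τ₁ = 343.9/30.31 = 11.3461 min; τ₂ = 408.1/30.31 = 13.4642 min.
Tank 1: C₁ = C_in(1 − e^(−t/τ₁)). Tank 2 (τ₁ ≠ τ₂): C₂ = C_in[1 − (τ₁ e^(−t/τ₁) − τ₂ e^(−t/τ₂))/(τ₁ − τ₂)].
At t = 27.74: e^(−t/τ₁) = 0.0867352, e^(−t/τ₂) = 0.127419.
C₂ = 1.265·[1 − (11.3461·0.0867352 − 13.4642·0.127419)/(-2.11811)] = 1.265·0.654653 = 0.828136 kg/m³.

0.8281 kg/m³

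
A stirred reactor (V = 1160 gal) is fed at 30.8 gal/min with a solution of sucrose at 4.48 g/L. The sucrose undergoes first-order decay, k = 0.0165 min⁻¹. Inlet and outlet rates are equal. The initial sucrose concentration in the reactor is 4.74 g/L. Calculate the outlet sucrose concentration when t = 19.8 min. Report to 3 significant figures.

V dC/dt = Q(C_in − C) − k V C.
dC/dt = (Q/V) C_in − (Q/V + k) C; effective rate a = Q/V + k = 0.026552 + 0.0165 = 0.043052 min⁻¹.
C_ss = Q C_in/(Q + kV) = 2.7630 g/L; C(t) = C_ss + (C₀ − C_ss) e^(−a t).
C(19.8) = 2.7630 + (1.9770)·e^(−0.043052·19.8) = 2.7630 + (1.9770)·0.42638 = 3.6060 g/L.

3.61 g/L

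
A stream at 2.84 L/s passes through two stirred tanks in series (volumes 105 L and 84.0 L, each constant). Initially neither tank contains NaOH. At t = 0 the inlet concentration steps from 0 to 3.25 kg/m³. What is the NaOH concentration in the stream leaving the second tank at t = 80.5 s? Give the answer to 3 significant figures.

Species balance on tank i: dCᵢ/dt = (Cᵢ₋₁ − Cᵢ)/τᵢ with τᵢ = Vᵢ/Q.
τ₁ = 105/2.84 = 36.972 s; τ₂ = 84.0/2.84 = 29.577 s.
Tank 1: C₁ = C_in(1 − e^(−t/τ₁)). Tank 2 (τ₁ ≠ τ₂): C₂ = C_in[1 − (τ₁ e^(−t/τ₁) − τ₂ e^(−t/τ₂))/(τ₁ − τ₂)].
At t = 80.5: e^(−t/τ₁) = 0.11334, e^(−t/τ₂) = 0.065765.
C₂ = 3.25·[1 − (36.972·0.11334 − 29.577·0.065765)/(7.3944)] = 3.25·0.69634 = 2.2631 kg/m³.

2.26 kg/m³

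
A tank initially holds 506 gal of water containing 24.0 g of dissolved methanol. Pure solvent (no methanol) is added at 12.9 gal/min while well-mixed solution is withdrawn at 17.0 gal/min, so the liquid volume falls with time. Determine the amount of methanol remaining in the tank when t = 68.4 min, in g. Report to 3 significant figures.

0.842 g

Let m(t) be the amount of methanol. Volume: V(t) = V₀ + (Q_in − Q_out) t = 506 − 4.1000 t; V(68.4) = 225.56 gal.
Species balance (pure solvent in): dm/dt = −Q_out · m/V(t).
dm/m = −Q_out dt/(V₀ − 4.1000 t); integrating gives ln(m/m₀) = −(Q_out/(Q_in−Q_out)) ln(V/V₀).
m = m₀ (V₀/V)^(Q_out/(Q_in−Q_out)) = 24.0 × (506/225.56)^(-4.1463) = 0.84199 g.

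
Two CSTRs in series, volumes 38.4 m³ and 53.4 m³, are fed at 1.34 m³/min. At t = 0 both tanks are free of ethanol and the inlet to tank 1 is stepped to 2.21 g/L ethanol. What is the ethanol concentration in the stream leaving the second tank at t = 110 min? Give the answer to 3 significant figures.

Species balance on tank i: dCᵢ/dt = (Cᵢ₋₁ − Cᵢ)/τᵢ with τᵢ = Vᵢ/Q.
τ₁ = 38.4/1.34 = 28.657 min; τ₂ = 53.4/1.34 = 39.851 min.
Tank 1: C₁ = C_in(1 − e^(−t/τ₁)). Tank 2 (τ₁ ≠ τ₂): C₂ = C_in[1 − (τ₁ e^(−t/τ₁) − τ₂ e^(−t/τ₂))/(τ₁ − τ₂)].
At t = 110: e^(−t/τ₁) = 0.021525, e^(−t/τ₂) = 0.063273.
C₂ = 2.21·[1 − (28.657·0.021525 − 39.851·0.063273)/(-11.194)] = 2.21·0.82985 = 1.8340 g/L.

1.83 g/L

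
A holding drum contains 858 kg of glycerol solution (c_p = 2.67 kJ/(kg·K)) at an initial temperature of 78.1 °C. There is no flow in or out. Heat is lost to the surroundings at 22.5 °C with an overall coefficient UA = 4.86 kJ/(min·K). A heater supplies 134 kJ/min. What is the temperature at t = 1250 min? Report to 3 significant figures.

Lumped-capacitance energy balance: M c_p dT/dt = UA(T_amb − T) + Q̇.
dT/dt = (T_ss − T)/τ with T_ss = T_amb + Q̇/UA = 22.5 + 134/4.86 = 50.072 °C, τ = M c_p/UA = 858·2.67/4.86 = 471.37 min.
T approaches T_ss exponentially: T(t) = T_ss + (T₀ − T_ss) e^(−t/τ).
T(1250) = 50.072 + (28.028)·0.070521 = 52.049 °C.

52.0 °C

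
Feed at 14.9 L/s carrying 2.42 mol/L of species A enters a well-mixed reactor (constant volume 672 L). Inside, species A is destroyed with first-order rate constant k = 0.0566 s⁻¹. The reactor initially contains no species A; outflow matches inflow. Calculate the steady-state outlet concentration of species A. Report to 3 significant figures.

0.681 mol/L

Species balance: V dC/dt = Q C_in − Q C − k V C.
Steady state (dC/dt = 0): C_ss = Q C_in/(Q + kV) = C_in/(1 + kV/Q).
C_ss = 14.9·2.42/(14.9 + 0.0566·672) = 36.058/52.935 = 0.68117 mol/L.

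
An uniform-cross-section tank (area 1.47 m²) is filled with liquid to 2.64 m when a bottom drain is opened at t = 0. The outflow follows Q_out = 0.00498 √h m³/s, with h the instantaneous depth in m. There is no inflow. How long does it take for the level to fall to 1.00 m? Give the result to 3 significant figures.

369 s

A dh/dt = −Q_out = −0.00498 √h.
Separate and integrate: 2(√h − √h₀) = −(0.00498/A) t.
t = 2A(√h₀ − √h)/0.00498 = 2·1.47·(√2.64 − √1.00)/0.00498
  = 2.9400 × (1.6248 − 1.0000) / 0.00498 = 368.86 s.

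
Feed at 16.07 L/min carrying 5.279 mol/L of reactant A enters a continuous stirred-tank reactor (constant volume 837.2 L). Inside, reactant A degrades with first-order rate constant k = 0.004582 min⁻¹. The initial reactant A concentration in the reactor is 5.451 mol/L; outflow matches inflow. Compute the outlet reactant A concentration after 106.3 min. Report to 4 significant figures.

Accumulation = in − out − consumed: V dC/dt = Q C_in − Q C − k V C.
This is linear with rate a = Q/V + k = 0.0237769 min⁻¹.
C_ss = Q C_in/(Q + kV) = 4.26170 mol/L; C(t) = C_ss + (C₀ − C_ss) e^(−a t).
C(106.3) = 4.26170 + (1.18930)·e^(−0.0237769·106.3) = 4.26170 + (1.18930)·0.0798594 = 4.35667 mol/L.

4.357 mol/L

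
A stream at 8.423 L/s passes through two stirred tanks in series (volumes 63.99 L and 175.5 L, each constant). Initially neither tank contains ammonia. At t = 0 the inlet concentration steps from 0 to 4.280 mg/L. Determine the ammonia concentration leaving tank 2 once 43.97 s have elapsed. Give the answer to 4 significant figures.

3.471 mg/L

Each tank obeys Vᵢ dCᵢ/dt = Q(Cᵢ₋₁ − Cᵢ), so τᵢ = Vᵢ/Q.
τ₁ = 63.99/8.423 = 7.59706 s; τ₂ = 175.5/8.423 = 20.8358 s.
Solving the cascade with C₁(0)=C₂(0)=0 gives C₂(t) = C_in[1 − (τ₁ e^(−t/τ₁) − τ₂ e^(−t/τ₂))/(τ₁ − τ₂)].
At t = 43.97: e^(−t/τ₁) = 0.00306481, e^(−t/τ₂) = 0.121200.
C₂ = 4.280·[1 − (7.59706·0.00306481 − 20.8358·0.121200)/(-13.2388)] = 4.280·0.811007 = 3.47111 mg/L.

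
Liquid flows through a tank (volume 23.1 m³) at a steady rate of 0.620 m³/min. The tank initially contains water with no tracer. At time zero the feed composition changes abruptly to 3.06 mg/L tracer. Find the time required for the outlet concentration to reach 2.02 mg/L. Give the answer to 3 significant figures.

40.2 min

Unsteady species balance (constant V, well mixed): V dC/dt = Q(C_in − C), so τ = V/Q = 37.258 min.
C(t) = C_in + (C₀ − C_in) e^(−t/τ). Set C = 2.02 and solve for t:
e^(−t/τ) = (C − C_in)/(C₀ − C_in) = (2.02 − 3.06)/(0 − 3.06) = 0.33987
t = −τ ln(…) = 37.258 × 1.0792 = 40.209 min.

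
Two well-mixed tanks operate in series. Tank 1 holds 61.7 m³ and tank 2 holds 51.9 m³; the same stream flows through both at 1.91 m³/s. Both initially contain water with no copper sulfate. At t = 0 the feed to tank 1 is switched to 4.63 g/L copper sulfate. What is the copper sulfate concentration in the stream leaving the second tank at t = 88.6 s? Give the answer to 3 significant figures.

Each tank obeys Vᵢ dCᵢ/dt = Q(Cᵢ₋₁ − Cᵢ), so τᵢ = Vᵢ/Q.
τ₁ = 61.7/1.91 = 32.304 s; τ₂ = 51.9/1.91 = 27.173 s.
Solving the cascade with C₁(0)=C₂(0)=0 gives C₂(t) = C_in[1 − (τ₁ e^(−t/τ₁) − τ₂ e^(−t/τ₂))/(τ₁ − τ₂)].
At t = 88.6: e^(−t/τ₁) = 0.064395, e^(−t/τ₂) = 0.038365.
C₂ = 4.63·[1 − (32.304·0.064395 − 27.173·0.038365)/(5.1309)] = 4.63·0.79775 = 3.6936 g/L.

3.69 g/L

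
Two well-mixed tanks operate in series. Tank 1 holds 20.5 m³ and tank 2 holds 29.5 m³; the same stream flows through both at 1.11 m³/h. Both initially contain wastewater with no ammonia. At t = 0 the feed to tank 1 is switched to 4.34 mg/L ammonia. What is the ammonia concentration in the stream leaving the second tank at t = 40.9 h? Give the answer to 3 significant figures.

Time constants: τᵢ = Vᵢ/Q for each well-mixed tank.
τ₁ = 20.5/1.11 = 18.468 h; τ₂ = 29.5/1.11 = 26.577 h.
Solving the cascade with C₁(0)=C₂(0)=0 gives C₂(t) = C_in[1 − (τ₁ e^(−t/τ₁) − τ₂ e^(−t/τ₂))/(τ₁ − τ₂)].
At t = 40.9: e^(−t/τ₁) = 0.10920, e^(−t/τ₂) = 0.21461.
C₂ = 4.34·[1 − (18.468·0.10920 − 26.577·0.21461)/(-8.1081)] = 4.34·0.54530 = 2.3666 mg/L.

2.37 mg/L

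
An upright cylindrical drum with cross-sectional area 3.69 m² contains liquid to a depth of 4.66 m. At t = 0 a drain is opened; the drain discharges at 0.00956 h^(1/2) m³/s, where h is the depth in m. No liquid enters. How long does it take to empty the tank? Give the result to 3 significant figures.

1670 s

Unsteady balance on liquid volume: A dh/dt = −0.00956 √h.
∫ h^(−1/2) dh = −(0.00956/A) ∫ dt, giving 2√h = 2√h₀ − (0.00956/A) t.
Set h = 0: 2√h₀ = (0.00956/A) t_empty ⇒ t_empty = 2A√h₀/0.00956.
t_empty = 2·3.69·√4.66/0.00956 = 7.3800·2.1587/0.00956 = 1666.4 s.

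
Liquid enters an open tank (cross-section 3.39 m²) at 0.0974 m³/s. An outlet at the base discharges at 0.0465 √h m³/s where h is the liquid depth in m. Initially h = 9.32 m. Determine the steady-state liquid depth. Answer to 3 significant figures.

A dh/dt = Q_in − 0.0465 √h. Steady state requires inflow = outflow:
Q_in = 0.0465 √h_ss ⇒ √h_ss = 0.0974/0.0465 = 2.0946.
h_ss = 2.0946² = 4.3874 m. (Since h₀ = 9.32 m > h_ss, the level will fall toward this value.)

4.39 m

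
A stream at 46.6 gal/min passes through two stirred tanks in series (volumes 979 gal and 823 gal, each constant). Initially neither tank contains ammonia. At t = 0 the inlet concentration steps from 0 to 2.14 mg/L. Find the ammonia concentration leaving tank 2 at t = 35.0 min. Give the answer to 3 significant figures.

Time constants: τᵢ = Vᵢ/Q for each well-mixed tank.
τ₁ = 979/46.6 = 21.009 min; τ₂ = 823/46.6 = 17.661 min.
Tank 1: C₁ = C_in(1 − e^(−t/τ₁)). Tank 2 (τ₁ ≠ τ₂): C₂ = C_in[1 − (τ₁ e^(−t/τ₁) − τ₂ e^(−t/τ₂))/(τ₁ − τ₂)].
At t = 35.0: e^(−t/τ₁) = 0.18900, e^(−t/τ₂) = 0.13782.
C₂ = 2.14·[1 − (21.009·0.18900 − 17.661·0.13782)/(3.3476)] = 2.14·0.54099 = 1.1577 mg/L.

1.16 mg/L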